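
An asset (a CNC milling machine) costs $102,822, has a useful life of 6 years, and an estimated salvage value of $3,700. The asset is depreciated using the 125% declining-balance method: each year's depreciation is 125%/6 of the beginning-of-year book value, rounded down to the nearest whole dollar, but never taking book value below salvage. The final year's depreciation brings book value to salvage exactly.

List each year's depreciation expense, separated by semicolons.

$21,421; $16,958; $13,425; $10,628; $8,414; $28,276

Depreciable base = $102,822 − $3,700 = $99,122.
Year 1: ⌊$102,822 × 125%/6⌋ = $21,421. Book value $81,401.
Year 2: ⌊$81,401 × 125%/6⌋ = $16,958. Book value $64,443.
Year 3: ⌊$64,443 × 125%/6⌋ = $13,425. Book value $51,018.
Year 4: ⌊$51,018 × 125%/6⌋ = $10,628. Book value $40,390.
Year 5: ⌊$40,390 × 125%/6⌋ = $8,414. Book value $31,976.
Year 6 (final): $31,976 − $3,700 = $28,276. Book value $3,700.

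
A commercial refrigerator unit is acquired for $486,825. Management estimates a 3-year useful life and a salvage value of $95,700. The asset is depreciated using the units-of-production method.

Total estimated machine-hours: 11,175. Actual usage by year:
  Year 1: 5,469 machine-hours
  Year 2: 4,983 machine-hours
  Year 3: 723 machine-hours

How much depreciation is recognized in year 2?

Depreciable base = $486,825 − $95,700 = $391,125.
Rate = $391,125 / 11,175 machine-hours = $35 per machine-hour.
Year 1: 5,469 × $35 = $191,415. Book value $295,410.
Year 2: 4,983 × $35 = $174,405. Book value $121,005.

$174,405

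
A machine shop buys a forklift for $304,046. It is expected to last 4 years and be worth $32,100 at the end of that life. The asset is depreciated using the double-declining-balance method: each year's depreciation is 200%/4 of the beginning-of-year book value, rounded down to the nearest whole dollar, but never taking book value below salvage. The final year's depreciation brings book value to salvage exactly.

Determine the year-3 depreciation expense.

$38,006

Depreciable base = $304,046 − $32,100 = $271,946.
Year 1: ⌊$304,046 × 200%/4⌋ = $152,023. Book value $152,023.
Year 2: ⌊$152,023 × 200%/4⌋ = $76,011. Book value $76,012.
Year 3: ⌊$76,012 × 200%/4⌋ = $38,006. Book value $38,006.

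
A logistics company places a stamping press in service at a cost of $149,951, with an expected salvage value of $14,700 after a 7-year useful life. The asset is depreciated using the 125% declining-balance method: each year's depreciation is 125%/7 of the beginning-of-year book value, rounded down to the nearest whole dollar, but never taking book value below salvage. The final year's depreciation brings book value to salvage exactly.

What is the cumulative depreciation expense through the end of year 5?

$93,870

Depreciable base = $149,951 − $14,700 = $135,251.
Year 1: ⌊$149,951 × 125%/7⌋ = $26,776. Book value $123,175.
Year 2: ⌊$123,175 × 125%/7⌋ = $21,995. Book value $101,180.
Year 3: ⌊$101,180 × 125%/7⌋ = $18,067. Book value $83,113.
Year 4: ⌊$83,113 × 125%/7⌋ = $14,841. Book value $68,272.
Year 5: ⌊$68,272 × 125%/7⌋ = $12,191. Book value $56,081.
Accumulated through year 5 = $149,951 − $56,081 = $93,870.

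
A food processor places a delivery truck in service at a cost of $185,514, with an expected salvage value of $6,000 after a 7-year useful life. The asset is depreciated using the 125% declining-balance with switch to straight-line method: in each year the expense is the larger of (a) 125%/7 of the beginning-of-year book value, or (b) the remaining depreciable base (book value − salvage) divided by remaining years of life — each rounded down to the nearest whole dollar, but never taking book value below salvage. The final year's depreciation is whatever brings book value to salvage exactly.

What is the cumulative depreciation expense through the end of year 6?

$155,678

Depreciable base = $185,514 − $6,000 = $179,514.
Year 1: DB = ⌊$185,514 × 125%/7⌋ = $33,127; SL = ⌊$179,514/7⌋ = $25,644 → take DB $33,127. Book value $152,387.
Year 2: DB = ⌊$152,387 × 125%/7⌋ = $27,211; SL = ⌊$146,387/6⌋ = $24,397 → take DB $27,211. Book value $125,176.
Year 3: DB = ⌊$125,176 × 125%/7⌋ = $22,352; SL = ⌊$119,176/5⌋ = $23,835 → take SL $23,835. Book value $101,341.
Year 4: DB = ⌊$101,341 × 125%/7⌋ = $18,096; SL = ⌊$95,341/4⌋ = $23,835 → take SL $23,835. Book value $77,506.
Year 5: DB = ⌊$77,506 × 125%/7⌋ = $13,840; SL = ⌊$71,506/3⌋ = $23,835 → take SL $23,835. Book value $53,671.
Year 6: DB = ⌊$53,671 × 125%/7⌋ = $9,584; SL = ⌊$47,671/2⌋ = $23,835 → take SL $23,835. Book value $29,836.
Accumulated through year 6 = $185,514 − $29,836 = $155,678.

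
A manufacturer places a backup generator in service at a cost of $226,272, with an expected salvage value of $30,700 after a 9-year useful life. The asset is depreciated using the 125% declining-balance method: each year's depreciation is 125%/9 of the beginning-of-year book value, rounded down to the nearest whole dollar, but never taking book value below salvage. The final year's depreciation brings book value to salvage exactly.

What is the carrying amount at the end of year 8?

Depreciable base = $226,272 − $30,700 = $195,572.
Year 1: ⌊$226,272 × 125%/9⌋ = $31,426. Book value $194,846.
Year 2: ⌊$194,846 × 125%/9⌋ = $27,061. Book value $167,785.
Year 3: ⌊$167,785 × 125%/9⌋ = $23,303. Book value $144,482.
Year 4: ⌊$144,482 × 125%/9⌋ = $20,066. Book value $124,416.
Year 5: ⌊$124,416 × 125%/9⌋ = $17,280. Book value $107,136.
Year 6: ⌊$107,136 × 125%/9⌋ = $14,880. Book value $92,256.
Year 7: ⌊$92,256 × 125%/9⌋ = $12,813. Book value $79,443.
Year 8: ⌊$79,443 × 125%/9⌋ = $11,033. Book value $68,410.

$68,410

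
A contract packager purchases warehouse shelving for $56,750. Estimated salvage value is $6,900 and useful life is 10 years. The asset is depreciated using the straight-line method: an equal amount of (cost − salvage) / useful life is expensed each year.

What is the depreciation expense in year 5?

Depreciable base = $56,750 − $6,900 = $49,850.
Annual expense = $49,850 / 10 = $4,985.

$4,985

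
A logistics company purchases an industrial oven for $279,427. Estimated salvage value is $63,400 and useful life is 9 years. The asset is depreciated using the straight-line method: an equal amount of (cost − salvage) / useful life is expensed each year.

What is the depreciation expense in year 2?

$24,003

Depreciable base = $279,427 − $63,400 = $216,027.
Annual expense = $216,027 / 9 = $24,003.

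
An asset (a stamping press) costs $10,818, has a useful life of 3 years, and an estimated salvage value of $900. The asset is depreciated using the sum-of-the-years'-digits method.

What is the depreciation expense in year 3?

Depreciable base = $10,818 − $900 = $9,918.
Sum of the years' digits = 3+2+1 = 6.
Year 1: $9,918 × 3/6 = $4,959. Book value $5,859.
Year 2: $9,918 × 2/6 = $3,306. Book value $2,553.
Year 3: $9,918 × 1/6 = $1,653. Book value $900.

$1,653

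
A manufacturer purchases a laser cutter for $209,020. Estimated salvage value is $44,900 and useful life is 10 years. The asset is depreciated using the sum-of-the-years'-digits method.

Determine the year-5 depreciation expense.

Depreciable base = $209,020 − $44,900 = $164,120.
Sum of the years' digits = 10+9+8+7+6+5+4+3+2+1 = 55.
Year 1: $164,120 × 10/55 = $29,840. Book value $179,180.
Year 2: $164,120 × 9/55 = $26,856. Book value $152,324.
Year 3: $164,120 × 8/55 = $23,872. Book value $128,452.
Year 4: $164,120 × 7/55 = $20,888. Book value $107,564.
Year 5: $164,120 × 6/55 = $17,904. Book value $89,660.

$17,904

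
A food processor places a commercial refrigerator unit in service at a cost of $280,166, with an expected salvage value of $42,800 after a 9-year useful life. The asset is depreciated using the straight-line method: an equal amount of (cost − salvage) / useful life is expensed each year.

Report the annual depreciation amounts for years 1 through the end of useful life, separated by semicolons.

Depreciable base = $280,166 − $42,800 = $237,366.
Annual expense = $237,366 / 9 = $26,374.
End of year 1: book value $253,792.
End of year 2: book value $227,418.
End of year 3: book value $201,044.
End of year 4: book value $174,670.
End of year 5: book value $148,296.
End of year 6: book value $121,922.
End of year 7: book value $95,548.
End of year 8: book value $69,174.
End of year 9: book value $42,800.

$26,374; $26,374; $26,374; $26,374; $26,374; $26,374; $26,374; $26,374; $26,374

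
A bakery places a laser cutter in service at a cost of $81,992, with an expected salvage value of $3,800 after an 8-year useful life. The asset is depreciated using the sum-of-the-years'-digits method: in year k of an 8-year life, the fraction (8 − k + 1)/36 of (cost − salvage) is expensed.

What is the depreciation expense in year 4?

$10,860

Depreciable base = $81,992 − $3,800 = $78,192.
Sum of the years' digits = 8+7+6+5+4+3+2+1 = 36.
Year 1: $78,192 × 8/36 = $17,376. Book value $64,616.
Year 2: $78,192 × 7/36 = $15,204. Book value $49,412.
Year 3: $78,192 × 6/36 = $13,032. Book value $36,380.
Year 4: $78,192 × 5/36 = $10,860. Book value $25,520.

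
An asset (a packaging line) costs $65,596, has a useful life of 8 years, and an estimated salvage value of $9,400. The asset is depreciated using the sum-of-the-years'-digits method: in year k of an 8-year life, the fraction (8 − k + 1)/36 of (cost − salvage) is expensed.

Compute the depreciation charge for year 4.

$7,805

Depreciable base = $65,596 − $9,400 = $56,196.
Sum of the years' digits = 8+7+6+5+4+3+2+1 = 36.
Year 1: $56,196 × 8/36 = $12,488. Book value $53,108.
Year 2: $56,196 × 7/36 = $10,927. Book value $42,181.
Year 3: $56,196 × 6/36 = $9,366. Book value $32,815.
Year 4: $56,196 × 5/36 = $7,805. Book value $25,010.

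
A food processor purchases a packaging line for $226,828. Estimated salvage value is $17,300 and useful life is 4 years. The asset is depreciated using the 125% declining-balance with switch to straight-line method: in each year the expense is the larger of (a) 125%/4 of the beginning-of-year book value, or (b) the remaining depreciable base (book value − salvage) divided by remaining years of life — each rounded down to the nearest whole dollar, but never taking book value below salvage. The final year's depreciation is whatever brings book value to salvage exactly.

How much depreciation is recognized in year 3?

Depreciable base = $226,828 − $17,300 = $209,528.
Year 1: DB = ⌊$226,828 × 125%/4⌋ = $70,883; SL = ⌊$209,528/4⌋ = $52,382 → take DB $70,883. Book value $155,945.
Year 2: DB = ⌊$155,945 × 125%/4⌋ = $48,732; SL = ⌊$138,645/3⌋ = $46,215 → take DB $48,732. Book value $107,213.
Year 3: DB = ⌊$107,213 × 125%/4⌋ = $33,504; SL = ⌊$89,913/2⌋ = $44,956 → take SL $44,956. Book value $62,257.

$44,956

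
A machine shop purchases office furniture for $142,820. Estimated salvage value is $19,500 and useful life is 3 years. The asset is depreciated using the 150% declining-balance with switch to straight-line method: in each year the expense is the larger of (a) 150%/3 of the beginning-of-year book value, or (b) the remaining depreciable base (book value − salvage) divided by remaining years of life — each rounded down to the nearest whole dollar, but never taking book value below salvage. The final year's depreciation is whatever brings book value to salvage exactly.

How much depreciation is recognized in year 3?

$16,205

Depreciable base = $142,820 − $19,500 = $123,320.
Year 1: DB = ⌊$142,820 × 150%/3⌋ = $71,410; SL = ⌊$123,320/3⌋ = $41,106 → take DB $71,410. Book value $71,410.
Year 2: DB = ⌊$71,410 × 150%/3⌋ = $35,705; SL = ⌊$51,910/2⌋ = $25,955 → take DB $35,705. Book value $35,705.
Year 3 (final): $35,705 − $19,500 = $16,205. Book value $19,500.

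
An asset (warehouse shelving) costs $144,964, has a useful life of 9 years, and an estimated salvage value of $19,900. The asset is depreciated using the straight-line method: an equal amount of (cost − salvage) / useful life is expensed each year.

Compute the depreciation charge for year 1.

Depreciable base = $144,964 − $19,900 = $125,064.
Annual expense = $125,064 / 9 = $13,896.

$13,896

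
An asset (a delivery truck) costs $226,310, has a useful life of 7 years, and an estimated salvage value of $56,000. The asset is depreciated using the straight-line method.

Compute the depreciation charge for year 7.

$24,330

Depreciable base = $226,310 − $56,000 = $170,310.
Annual expense = $170,310 / 7 = $24,330.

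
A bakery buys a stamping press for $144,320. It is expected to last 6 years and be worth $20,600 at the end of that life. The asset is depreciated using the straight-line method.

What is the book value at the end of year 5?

$41,220

Depreciable base = $144,320 − $20,600 = $123,720.
Annual expense = $123,720 / 6 = $20,620.
End of year 1: book value $123,700.
End of year 2: book value $103,080.
End of year 3: book value $82,460.
End of year 4: book value $61,840.
End of year 5: book value $41,220.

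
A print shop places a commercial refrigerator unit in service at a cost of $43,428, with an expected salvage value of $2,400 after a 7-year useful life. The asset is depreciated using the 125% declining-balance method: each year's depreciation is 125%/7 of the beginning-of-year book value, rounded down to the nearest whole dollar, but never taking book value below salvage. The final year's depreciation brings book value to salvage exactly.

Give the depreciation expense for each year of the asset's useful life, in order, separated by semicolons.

$7,755; $6,370; $5,232; $4,298; $3,530; $2,900; $10,943

Depreciable base = $43,428 − $2,400 = $41,028.
Year 1: ⌊$43,428 × 125%/7⌋ = $7,755. Book value $35,673.
Year 2: ⌊$35,673 × 125%/7⌋ = $6,370. Book value $29,303.
Year 3: ⌊$29,303 × 125%/7⌋ = $5,232. Book value $24,071.
Year 4: ⌊$24,071 × 125%/7⌋ = $4,298. Book value $19,773.
Year 5: ⌊$19,773 × 125%/7⌋ = $3,530. Book value $16,243.
Year 6: ⌊$16,243 × 125%/7⌋ = $2,900. Book value $13,343.
Year 7 (final): $13,343 − $2,400 = $10,943. Book value $2,400.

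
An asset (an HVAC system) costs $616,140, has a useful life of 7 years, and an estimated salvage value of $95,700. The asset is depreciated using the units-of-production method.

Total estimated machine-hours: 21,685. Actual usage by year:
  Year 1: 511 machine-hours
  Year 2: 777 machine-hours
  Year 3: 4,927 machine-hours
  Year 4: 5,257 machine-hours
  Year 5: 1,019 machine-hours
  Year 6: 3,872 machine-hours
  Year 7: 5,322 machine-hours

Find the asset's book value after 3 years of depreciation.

$466,980

Depreciable base = $616,140 − $95,700 = $520,440.
Rate = $520,440 / 21,685 machine-hours = $24 per machine-hour.
Year 1: 511 × $24 = $12,264. Book value $603,876.
Year 2: 777 × $24 = $18,648. Book value $585,228.
Year 3: 4,927 × $24 = $118,248. Book value $466,980.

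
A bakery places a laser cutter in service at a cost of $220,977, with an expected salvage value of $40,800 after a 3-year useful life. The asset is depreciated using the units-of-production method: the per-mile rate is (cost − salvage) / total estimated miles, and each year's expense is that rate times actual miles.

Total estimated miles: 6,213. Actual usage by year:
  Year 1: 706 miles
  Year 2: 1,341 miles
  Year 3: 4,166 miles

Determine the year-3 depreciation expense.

Depreciable base = $220,977 − $40,800 = $180,177.
Rate = $180,177 / 6,213 miles = $29 per mile.
Year 1: 706 × $29 = $20,474. Book value $200,503.
Year 2: 1,341 × $29 = $38,889. Book value $161,614.
Year 3: 4,166 × $29 = $120,814. Book value $40,800.

$120,814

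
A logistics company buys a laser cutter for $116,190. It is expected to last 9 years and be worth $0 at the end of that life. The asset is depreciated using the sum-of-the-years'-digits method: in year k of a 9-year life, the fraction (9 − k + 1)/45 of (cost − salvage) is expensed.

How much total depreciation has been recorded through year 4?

Depreciable base = $116,190 − $0 = $116,190.
Sum of the years' digits = 9+8+7+6+5+4+3+2+1 = 45.
Year 1: $116,190 × 9/45 = $23,238. Book value $92,952.
Year 2: $116,190 × 8/45 = $20,656. Book value $72,296.
Year 3: $116,190 × 7/45 = $18,074. Book value $54,222.
Year 4: $116,190 × 6/45 = $15,492. Book value $38,730.
Accumulated through year 4 = $116,190 − $38,730 = $77,460.

$77,460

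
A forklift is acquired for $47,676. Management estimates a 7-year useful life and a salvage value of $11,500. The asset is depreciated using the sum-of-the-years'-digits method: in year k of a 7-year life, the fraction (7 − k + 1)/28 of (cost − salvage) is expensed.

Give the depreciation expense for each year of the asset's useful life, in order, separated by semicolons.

$9,044; $7,752; $6,460; $5,168; $3,876; $2,584; $1,292

Depreciable base = $47,676 − $11,500 = $36,176.
Sum of the years' digits = 7+6+5+4+3+2+1 = 28.
Year 1: $36,176 × 7/28 = $9,044. Book value $38,632.
Year 2: $36,176 × 6/28 = $7,752. Book value $30,880.
Year 3: $36,176 × 5/28 = $6,460. Book value $24,420.
Year 4: $36,176 × 4/28 = $5,168. Book value $19,252.
Year 5: $36,176 × 3/28 = $3,876. Book value $15,376.
Year 6: $36,176 × 2/28 = $2,584. Book value $12,792.
Year 7: $36,176 × 1/28 = $1,292. Book value $11,500.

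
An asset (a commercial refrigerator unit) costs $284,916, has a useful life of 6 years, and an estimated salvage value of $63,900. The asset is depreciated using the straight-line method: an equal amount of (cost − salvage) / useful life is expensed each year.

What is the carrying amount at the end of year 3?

Depreciable base = $284,916 − $63,900 = $221,016.
Annual expense = $221,016 / 6 = $36,836.
End of year 1: book value $248,080.
End of year 2: book value $211,244.
End of year 3: book value $174,408.

$174,408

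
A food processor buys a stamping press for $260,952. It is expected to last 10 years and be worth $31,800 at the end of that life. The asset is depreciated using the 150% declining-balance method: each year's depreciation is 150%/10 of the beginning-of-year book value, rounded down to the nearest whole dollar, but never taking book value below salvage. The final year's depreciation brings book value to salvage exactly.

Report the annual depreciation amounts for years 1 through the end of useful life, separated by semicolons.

$39,142; $33,271; $28,280; $24,038; $20,433; $17,368; $14,763; $12,548; $10,666; $28,643

Depreciable base = $260,952 − $31,800 = $229,152.
Year 1: ⌊$260,952 × 150%/10⌋ = $39,142. Book value $221,810.
Year 2: ⌊$221,810 × 150%/10⌋ = $33,271. Book value $188,539.
Year 3: ⌊$188,539 × 150%/10⌋ = $28,280. Book value $160,259.
Year 4: ⌊$160,259 × 150%/10⌋ = $24,038. Book value $136,221.
Year 5: ⌊$136,221 × 150%/10⌋ = $20,433. Book value $115,788.
Year 6: ⌊$115,788 × 150%/10⌋ = $17,368. Book value $98,420.
Year 7: ⌊$98,420 × 150%/10⌋ = $14,763. Book value $83,657.
Year 8: ⌊$83,657 × 150%/10⌋ = $12,548. Book value $71,109.
Year 9: ⌊$71,109 × 150%/10⌋ = $10,666. Book value $60,443.
Year 10 (final): $60,443 − $31,800 = $28,643. Book value $31,800.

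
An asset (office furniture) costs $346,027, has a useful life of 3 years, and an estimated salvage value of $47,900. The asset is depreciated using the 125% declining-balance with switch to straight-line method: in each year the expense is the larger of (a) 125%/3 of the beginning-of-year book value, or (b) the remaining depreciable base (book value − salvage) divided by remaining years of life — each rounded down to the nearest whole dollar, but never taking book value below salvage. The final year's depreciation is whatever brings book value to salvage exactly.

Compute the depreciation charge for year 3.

Depreciable base = $346,027 − $47,900 = $298,127.
Year 1: DB = ⌊$346,027 × 125%/3⌋ = $144,177; SL = ⌊$298,127/3⌋ = $99,375 → take DB $144,177. Book value $201,850.
Year 2: DB = ⌊$201,850 × 125%/3⌋ = $84,104; SL = ⌊$153,950/2⌋ = $76,975 → take DB $84,104. Book value $117,746.
Year 3 (final): $117,746 − $47,900 = $69,846. Book value $47,900.

$69,846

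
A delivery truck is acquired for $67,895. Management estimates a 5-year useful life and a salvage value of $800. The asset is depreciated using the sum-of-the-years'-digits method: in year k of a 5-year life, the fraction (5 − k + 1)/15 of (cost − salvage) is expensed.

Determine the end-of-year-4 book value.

$5,273

Depreciable base = $67,895 − $800 = $67,095.
Sum of the years' digits = 5+4+3+2+1 = 15.
Year 1: $67,095 × 5/15 = $22,365. Book value $45,530.
Year 2: $67,095 × 4/15 = $17,892. Book value $27,638.
Year 3: $67,095 × 3/15 = $13,419. Book value $14,219.
Year 4: $67,095 × 2/15 = $8,946. Book value $5,273.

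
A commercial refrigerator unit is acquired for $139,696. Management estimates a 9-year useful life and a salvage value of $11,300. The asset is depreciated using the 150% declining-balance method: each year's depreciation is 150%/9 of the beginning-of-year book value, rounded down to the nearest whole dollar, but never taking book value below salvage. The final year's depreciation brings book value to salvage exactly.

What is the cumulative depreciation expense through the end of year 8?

$107,206

Depreciable base = $139,696 − $11,300 = $128,396.
Year 1: ⌊$139,696 × 150%/9⌋ = $23,282. Book value $116,414.
Year 2: ⌊$116,414 × 150%/9⌋ = $19,402. Book value $97,012.
Year 3: ⌊$97,012 × 150%/9⌋ = $16,168. Book value $80,844.
Year 4: ⌊$80,844 × 150%/9⌋ = $13,474. Book value $67,370.
Year 5: ⌊$67,370 × 150%/9⌋ = $11,228. Book value $56,142.
Year 6: ⌊$56,142 × 150%/9⌋ = $9,357. Book value $46,785.
Year 7: ⌊$46,785 × 150%/9⌋ = $7,797. Book value $38,988.
Year 8: ⌊$38,988 × 150%/9⌋ = $6,498. Book value $32,490.
Accumulated through year 8 = $139,696 − $32,490 = $107,206.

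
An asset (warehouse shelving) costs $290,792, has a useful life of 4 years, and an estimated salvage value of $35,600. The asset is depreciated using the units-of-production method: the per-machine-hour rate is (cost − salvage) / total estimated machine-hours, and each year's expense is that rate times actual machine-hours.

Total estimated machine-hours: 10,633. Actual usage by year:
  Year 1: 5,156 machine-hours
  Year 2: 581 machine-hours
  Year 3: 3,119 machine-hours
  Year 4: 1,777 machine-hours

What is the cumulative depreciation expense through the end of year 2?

$137,688

Depreciable base = $290,792 − $35,600 = $255,192.
Rate = $255,192 / 10,633 machine-hours = $24 per machine-hour.
Year 1: 5,156 × $24 = $123,744. Book value $167,048.
Year 2: 581 × $24 = $13,944. Book value $153,104.
Accumulated through year 2 = $290,792 − $153,104 = $137,688.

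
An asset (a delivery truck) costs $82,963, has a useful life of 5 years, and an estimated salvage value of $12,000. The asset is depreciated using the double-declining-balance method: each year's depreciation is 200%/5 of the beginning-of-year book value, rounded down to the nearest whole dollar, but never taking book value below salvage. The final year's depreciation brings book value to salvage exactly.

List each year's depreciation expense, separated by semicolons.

Depreciable base = $82,963 − $12,000 = $70,963.
Year 1: ⌊$82,963 × 200%/5⌋ = $33,185. Book value $49,778.
Year 2: ⌊$49,778 × 200%/5⌋ = $19,911. Book value $29,867.
Year 3: ⌊$29,867 × 200%/5⌋ = $11,946. Book value $17,921.
Year 4: ⌊$17,921 × 200%/5⌋ = $7,168, capped at $5,921. Book value $12,000.
Year 5 (final): $12,000 − $12,000 = $0. Book value $12,000.

$33,185; $19,911; $11,946; $5,921; $0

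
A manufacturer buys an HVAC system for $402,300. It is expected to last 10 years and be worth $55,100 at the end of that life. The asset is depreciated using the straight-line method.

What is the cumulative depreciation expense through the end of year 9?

$312,480

Depreciable base = $402,300 − $55,100 = $347,200.
Annual expense = $347,200 / 10 = $34,720.
End of year 1: book value $367,580.
End of year 2: book value $332,860.
End of year 3: book value $298,140.
End of year 4: book value $263,420.
End of year 5: book value $228,700.
End of year 6: book value $193,980.
End of year 7: book value $159,260.
End of year 8: book value $124,540.
End of year 9: book value $89,820.
Accumulated through year 9 = $402,300 − $89,820 = $312,480.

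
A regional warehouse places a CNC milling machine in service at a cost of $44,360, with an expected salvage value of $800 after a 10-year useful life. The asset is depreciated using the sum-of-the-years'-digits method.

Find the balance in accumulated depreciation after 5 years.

$31,680

Depreciable base = $44,360 − $800 = $43,560.
Sum of the years' digits = 10+9+8+7+6+5+4+3+2+1 = 55.
Year 1: $43,560 × 10/55 = $7,920. Book value $36,440.
Year 2: $43,560 × 9/55 = $7,128. Book value $29,312.
Year 3: $43,560 × 8/55 = $6,336. Book value $22,976.
Year 4: $43,560 × 7/55 = $5,544. Book value $17,432.
Year 5: $43,560 × 6/55 = $4,752. Book value $12,680.
Accumulated through year 5 = $44,360 − $12,680 = $31,680.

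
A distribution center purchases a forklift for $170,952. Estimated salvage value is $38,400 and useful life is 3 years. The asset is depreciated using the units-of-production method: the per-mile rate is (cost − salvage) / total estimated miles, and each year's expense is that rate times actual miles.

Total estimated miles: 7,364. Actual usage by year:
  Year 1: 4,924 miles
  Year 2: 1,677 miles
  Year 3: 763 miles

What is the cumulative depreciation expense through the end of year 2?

$118,818

Depreciable base = $170,952 − $38,400 = $132,552.
Rate = $132,552 / 7,364 miles = $18 per mile.
Year 1: 4,924 × $18 = $88,632. Book value $82,320.
Year 2: 1,677 × $18 = $30,186. Book value $52,134.
Accumulated through year 2 = $170,952 − $52,134 = $118,818.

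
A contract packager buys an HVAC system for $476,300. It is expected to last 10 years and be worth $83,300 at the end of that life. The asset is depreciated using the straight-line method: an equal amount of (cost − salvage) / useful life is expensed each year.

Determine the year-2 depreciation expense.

$39,300

Depreciable base = $476,300 − $83,300 = $393,000.
Annual expense = $393,000 / 10 = $39,300.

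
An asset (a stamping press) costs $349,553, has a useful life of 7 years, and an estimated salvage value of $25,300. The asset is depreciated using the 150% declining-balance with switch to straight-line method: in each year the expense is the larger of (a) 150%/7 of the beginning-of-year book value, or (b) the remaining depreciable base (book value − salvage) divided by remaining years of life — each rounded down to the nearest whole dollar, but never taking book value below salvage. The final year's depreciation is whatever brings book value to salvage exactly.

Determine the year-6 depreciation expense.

$35,974

Depreciable base = $349,553 − $25,300 = $324,253.
Year 1: DB = ⌊$349,553 × 150%/7⌋ = $74,904; SL = ⌊$324,253/7⌋ = $46,321 → take DB $74,904. Book value $274,649.
Year 2: DB = ⌊$274,649 × 150%/7⌋ = $58,853; SL = ⌊$249,349/6⌋ = $41,558 → take DB $58,853. Book value $215,796.
Year 3: DB = ⌊$215,796 × 150%/7⌋ = $46,242; SL = ⌊$190,496/5⌋ = $38,099 → take DB $46,242. Book value $169,554.
Year 4: DB = ⌊$169,554 × 150%/7⌋ = $36,333; SL = ⌊$144,254/4⌋ = $36,063 → take DB $36,333. Book value $133,221.
Year 5: DB = ⌊$133,221 × 150%/7⌋ = $28,547; SL = ⌊$107,921/3⌋ = $35,973 → take SL $35,973. Book value $97,248.
Year 6: DB = ⌊$97,248 × 150%/7⌋ = $20,838; SL = ⌊$71,948/2⌋ = $35,974 → take SL $35,974. Book value $61,274.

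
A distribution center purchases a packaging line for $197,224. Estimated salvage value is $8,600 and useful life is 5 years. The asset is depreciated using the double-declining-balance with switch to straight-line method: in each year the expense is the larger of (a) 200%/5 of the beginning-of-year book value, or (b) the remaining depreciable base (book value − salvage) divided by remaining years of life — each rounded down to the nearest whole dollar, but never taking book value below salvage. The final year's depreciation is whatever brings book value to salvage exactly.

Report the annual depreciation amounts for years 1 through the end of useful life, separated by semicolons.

$78,889; $47,334; $28,400; $17,040; $16,961

Depreciable base = $197,224 − $8,600 = $188,624.
Year 1: DB = ⌊$197,224 × 200%/5⌋ = $78,889; SL = ⌊$188,624/5⌋ = $37,724 → take DB $78,889. Book value $118,335.
Year 2: DB = ⌊$118,335 × 200%/5⌋ = $47,334; SL = ⌊$109,735/4⌋ = $27,433 → take DB $47,334. Book value $71,001.
Year 3: DB = ⌊$71,001 × 200%/5⌋ = $28,400; SL = ⌊$62,401/3⌋ = $20,800 → take DB $28,400. Book value $42,601.
Year 4: DB = ⌊$42,601 × 200%/5⌋ = $17,040; SL = ⌊$34,001/2⌋ = $17,000 → take DB $17,040. Book value $25,561.
Year 5 (final): $25,561 − $8,600 = $16,961. Book value $8,600.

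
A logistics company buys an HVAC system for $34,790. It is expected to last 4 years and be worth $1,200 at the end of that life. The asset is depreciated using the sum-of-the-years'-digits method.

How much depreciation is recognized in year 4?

$3,359

Depreciable base = $34,790 − $1,200 = $33,590.
Sum of the years' digits = 4+3+2+1 = 10.
Year 1: $33,590 × 4/10 = $13,436. Book value $21,354.
Year 2: $33,590 × 3/10 = $10,077. Book value $11,277.
Year 3: $33,590 × 2/10 = $6,718. Book value $4,559.
Year 4: $33,590 × 1/10 = $3,359. Book value $1,200.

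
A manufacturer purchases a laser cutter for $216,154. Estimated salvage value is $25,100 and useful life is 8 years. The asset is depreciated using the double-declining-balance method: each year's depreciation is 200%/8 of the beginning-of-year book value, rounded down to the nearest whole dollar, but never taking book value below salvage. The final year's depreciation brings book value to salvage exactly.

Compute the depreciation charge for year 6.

$12,824

Depreciable base = $216,154 − $25,100 = $191,054.
Year 1: ⌊$216,154 × 200%/8⌋ = $54,038. Book value $162,116.
Year 2: ⌊$162,116 × 200%/8⌋ = $40,529. Book value $121,587.
Year 3: ⌊$121,587 × 200%/8⌋ = $30,396. Book value $91,191.
Year 4: ⌊$91,191 × 200%/8⌋ = $22,797. Book value $68,394.
Year 5: ⌊$68,394 × 200%/8⌋ = $17,098. Book value $51,296.
Year 6: ⌊$51,296 × 200%/8⌋ = $12,824. Book value $38,472.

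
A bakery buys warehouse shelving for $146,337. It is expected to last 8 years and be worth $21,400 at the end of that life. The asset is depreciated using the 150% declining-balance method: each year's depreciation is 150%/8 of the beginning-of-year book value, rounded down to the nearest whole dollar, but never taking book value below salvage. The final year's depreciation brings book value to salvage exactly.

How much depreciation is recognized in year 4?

$14,717

Depreciable base = $146,337 − $21,400 = $124,937.
Year 1: ⌊$146,337 × 150%/8⌋ = $27,438. Book value $118,899.
Year 2: ⌊$118,899 × 150%/8⌋ = $22,293. Book value $96,606.
Year 3: ⌊$96,606 × 150%/8⌋ = $18,113. Book value $78,493.
Year 4: ⌊$78,493 × 150%/8⌋ = $14,717. Book value $63,776.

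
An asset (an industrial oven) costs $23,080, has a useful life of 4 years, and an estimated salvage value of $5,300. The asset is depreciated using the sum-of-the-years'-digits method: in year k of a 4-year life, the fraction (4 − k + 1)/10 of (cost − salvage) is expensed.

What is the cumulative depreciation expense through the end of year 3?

$16,002

Depreciable base = $23,080 − $5,300 = $17,780.
Sum of the years' digits = 4+3+2+1 = 10.
Year 1: $17,780 × 4/10 = $7,112. Book value $15,968.
Year 2: $17,780 × 3/10 = $5,334. Book value $10,634.
Year 3: $17,780 × 2/10 = $3,556. Book value $7,078.
Accumulated through year 3 = $23,080 − $7,078 = $16,002.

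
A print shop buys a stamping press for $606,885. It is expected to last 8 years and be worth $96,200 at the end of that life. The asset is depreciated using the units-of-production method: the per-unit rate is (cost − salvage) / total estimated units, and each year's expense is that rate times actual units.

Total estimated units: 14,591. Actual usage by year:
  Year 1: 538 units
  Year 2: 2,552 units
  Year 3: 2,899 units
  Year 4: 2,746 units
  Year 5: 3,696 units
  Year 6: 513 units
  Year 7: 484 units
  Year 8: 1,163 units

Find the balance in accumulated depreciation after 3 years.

$209,615

Depreciable base = $606,885 − $96,200 = $510,685.
Rate = $510,685 / 14,591 units = $35 per unit.
Year 1: 538 × $35 = $18,830. Book value $588,055.
Year 2: 2,552 × $35 = $89,320. Book value $498,735.
Year 3: 2,899 × $35 = $101,465. Book value $397,270.
Accumulated through year 3 = $606,885 − $397,270 = $209,615.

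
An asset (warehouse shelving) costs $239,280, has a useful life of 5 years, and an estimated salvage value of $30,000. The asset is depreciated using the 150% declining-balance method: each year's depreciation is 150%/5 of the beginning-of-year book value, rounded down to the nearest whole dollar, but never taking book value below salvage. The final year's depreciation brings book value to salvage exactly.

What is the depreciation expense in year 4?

Depreciable base = $239,280 − $30,000 = $209,280.
Year 1: ⌊$239,280 × 150%/5⌋ = $71,784. Book value $167,496.
Year 2: ⌊$167,496 × 150%/5⌋ = $50,248. Book value $117,248.
Year 3: ⌊$117,248 × 150%/5⌋ = $35,174. Book value $82,074.
Year 4: ⌊$82,074 × 150%/5⌋ = $24,622. Book value $57,452.

$24,622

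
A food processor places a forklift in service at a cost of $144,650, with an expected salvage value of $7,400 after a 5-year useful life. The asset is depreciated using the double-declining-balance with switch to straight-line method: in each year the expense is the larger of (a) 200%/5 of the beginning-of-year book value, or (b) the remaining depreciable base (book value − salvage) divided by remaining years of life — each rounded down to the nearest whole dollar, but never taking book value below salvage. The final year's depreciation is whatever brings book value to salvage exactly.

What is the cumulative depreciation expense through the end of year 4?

Depreciable base = $144,650 − $7,400 = $137,250.
Year 1: DB = ⌊$144,650 × 200%/5⌋ = $57,860; SL = ⌊$137,250/5⌋ = $27,450 → take DB $57,860. Book value $86,790.
Year 2: DB = ⌊$86,790 × 200%/5⌋ = $34,716; SL = ⌊$79,390/4⌋ = $19,847 → take DB $34,716. Book value $52,074.
Year 3: DB = ⌊$52,074 × 200%/5⌋ = $20,829; SL = ⌊$44,674/3⌋ = $14,891 → take DB $20,829. Book value $31,245.
Year 4: DB = ⌊$31,245 × 200%/5⌋ = $12,498; SL = ⌊$23,845/2⌋ = $11,922 → take DB $12,498. Book value $18,747.
Accumulated through year 4 = $144,650 − $18,747 = $125,903.

$125,903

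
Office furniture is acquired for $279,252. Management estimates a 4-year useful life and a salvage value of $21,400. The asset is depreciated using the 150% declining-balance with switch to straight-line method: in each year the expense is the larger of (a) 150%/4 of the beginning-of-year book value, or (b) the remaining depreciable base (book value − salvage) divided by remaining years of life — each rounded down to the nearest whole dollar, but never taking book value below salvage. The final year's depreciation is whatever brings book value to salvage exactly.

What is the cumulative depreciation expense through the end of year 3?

Depreciable base = $279,252 − $21,400 = $257,852.
Year 1: DB = ⌊$279,252 × 150%/4⌋ = $104,719; SL = ⌊$257,852/4⌋ = $64,463 → take DB $104,719. Book value $174,533.
Year 2: DB = ⌊$174,533 × 150%/4⌋ = $65,449; SL = ⌊$153,133/3⌋ = $51,044 → take DB $65,449. Book value $109,084.
Year 3: DB = ⌊$109,084 × 150%/4⌋ = $40,906; SL = ⌊$87,684/2⌋ = $43,842 → take SL $43,842. Book value $65,242.
Accumulated through year 3 = $279,252 − $65,242 = $214,010.

$214,010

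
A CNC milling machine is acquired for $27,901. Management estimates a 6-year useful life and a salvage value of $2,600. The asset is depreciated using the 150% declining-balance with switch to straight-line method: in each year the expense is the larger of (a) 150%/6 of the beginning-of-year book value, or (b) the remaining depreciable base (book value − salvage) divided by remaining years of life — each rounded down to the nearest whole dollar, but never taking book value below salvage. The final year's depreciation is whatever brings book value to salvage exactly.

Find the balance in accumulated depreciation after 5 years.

$22,243

Depreciable base = $27,901 − $2,600 = $25,301.
Year 1: DB = ⌊$27,901 × 150%/6⌋ = $6,975; SL = ⌊$25,301/6⌋ = $4,216 → take DB $6,975. Book value $20,926.
Year 2: DB = ⌊$20,926 × 150%/6⌋ = $5,231; SL = ⌊$18,326/5⌋ = $3,665 → take DB $5,231. Book value $15,695.
Year 3: DB = ⌊$15,695 × 150%/6⌋ = $3,923; SL = ⌊$13,095/4⌋ = $3,273 → take DB $3,923. Book value $11,772.
Year 4: DB = ⌊$11,772 × 150%/6⌋ = $2,943; SL = ⌊$9,172/3⌋ = $3,057 → take SL $3,057. Book value $8,715.
Year 5: DB = ⌊$8,715 × 150%/6⌋ = $2,178; SL = ⌊$6,115/2⌋ = $3,057 → take SL $3,057. Book value $5,658.
Accumulated through year 5 = $27,901 − $5,658 = $22,243.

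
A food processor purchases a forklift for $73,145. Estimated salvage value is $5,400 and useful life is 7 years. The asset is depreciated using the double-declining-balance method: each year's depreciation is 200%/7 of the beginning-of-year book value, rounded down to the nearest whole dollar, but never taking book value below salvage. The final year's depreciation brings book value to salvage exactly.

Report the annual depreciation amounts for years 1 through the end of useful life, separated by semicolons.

$20,898; $14,927; $10,662; $7,616; $5,440; $3,886; $4,316

Depreciable base = $73,145 − $5,400 = $67,745.
Year 1: ⌊$73,145 × 200%/7⌋ = $20,898. Book value $52,247.
Year 2: ⌊$52,247 × 200%/7⌋ = $14,927. Book value $37,320.
Year 3: ⌊$37,320 × 200%/7⌋ = $10,662. Book value $26,658.
Year 4: ⌊$26,658 × 200%/7⌋ = $7,616. Book value $19,042.
Year 5: ⌊$19,042 × 200%/7⌋ = $5,440. Book value $13,602.
Year 6: ⌊$13,602 × 200%/7⌋ = $3,886. Book value $9,716.
Year 7 (final): $9,716 − $5,400 = $4,316. Book value $5,400.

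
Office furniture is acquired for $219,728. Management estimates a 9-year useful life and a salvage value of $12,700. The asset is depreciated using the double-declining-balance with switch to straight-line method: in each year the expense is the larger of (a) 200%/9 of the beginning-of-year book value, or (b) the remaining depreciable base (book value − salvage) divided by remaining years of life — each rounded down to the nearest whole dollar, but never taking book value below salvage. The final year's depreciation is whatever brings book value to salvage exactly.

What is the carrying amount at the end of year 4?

Depreciable base = $219,728 − $12,700 = $207,028.
Year 1: DB = ⌊$219,728 × 200%/9⌋ = $48,828; SL = ⌊$207,028/9⌋ = $23,003 → take DB $48,828. Book value $170,900.
Year 2: DB = ⌊$170,900 × 200%/9⌋ = $37,977; SL = ⌊$158,200/8⌋ = $19,775 → take DB $37,977. Book value $132,923.
Year 3: DB = ⌊$132,923 × 200%/9⌋ = $29,538; SL = ⌊$120,223/7⌋ = $17,174 → take DB $29,538. Book value $103,385.
Year 4: DB = ⌊$103,385 × 200%/9⌋ = $22,974; SL = ⌊$90,685/6⌋ = $15,114 → take DB $22,974. Book value $80,411.

$80,411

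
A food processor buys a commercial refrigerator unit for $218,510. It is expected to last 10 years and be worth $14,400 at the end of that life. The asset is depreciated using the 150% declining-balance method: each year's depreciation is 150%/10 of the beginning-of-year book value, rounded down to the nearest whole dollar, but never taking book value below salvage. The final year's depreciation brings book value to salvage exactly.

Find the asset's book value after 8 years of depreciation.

Depreciable base = $218,510 − $14,400 = $204,110.
Year 1: ⌊$218,510 × 150%/10⌋ = $32,776. Book value $185,734.
Year 2: ⌊$185,734 × 150%/10⌋ = $27,860. Book value $157,874.
Year 3: ⌊$157,874 × 150%/10⌋ = $23,681. Book value $134,193.
Year 4: ⌊$134,193 × 150%/10⌋ = $20,128. Book value $114,065.
Year 5: ⌊$114,065 × 150%/10⌋ = $17,109. Book value $96,956.
Year 6: ⌊$96,956 × 150%/10⌋ = $14,543. Book value $82,413.
Year 7: ⌊$82,413 × 150%/10⌋ = $12,361. Book value $70,052.
Year 8: ⌊$70,052 × 150%/10⌋ = $10,507. Book value $59,545.

$59,545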